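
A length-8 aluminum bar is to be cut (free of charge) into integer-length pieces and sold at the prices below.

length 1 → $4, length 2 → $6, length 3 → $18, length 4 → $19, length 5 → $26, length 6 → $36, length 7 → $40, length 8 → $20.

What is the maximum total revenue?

44

Let R[k] be the best obtainable value from length k. For each k, try every first piece i and keep the best of price[i] + R[k−i].
R[1] = 4
R[2] = max(4+4, 6+0) = 8
R[3] = max(4+8, 6+4, 18+0) = 18
R[4] = max(4+18, 6+8, 18+4, 19+0) = 22
R[5] = max(4+22, 6+18, 18+8, 19+4, 26+0) = 26
R[6] = max(4+26, 6+22, 18+18, 19+8, 26+4, 36+0) = 36
R[7] = max(4+36, 6+26, 18+22, …, 36+4, 40+0) = 40
R[8] = max(4+40, 6+36, 18+26, …, 40+4, 20+0) = 44
One optimal cutting: 3 + 3 + 1 + 1 → $18 + $18 + $4 + $4 = $44.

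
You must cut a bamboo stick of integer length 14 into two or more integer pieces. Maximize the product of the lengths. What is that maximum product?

Let P[k] be the best product for length k (with at least one cut). For each first piece i, the rest contributes max(k−i, P[k−i]).
P[2] = 1×max(1,0) = 1×1 = 1
P[3] = 1×max(2,1) = 1×2 = 2
P[4] = 2×max(2,1) = 2×2 = 4
P[5] = 2×max(3,2) = 2×3 = 6
P[6] = 3×max(3,2) = 3×3 = 9
P[7] = 2×max(5,6) = 2×6 = 12
P[8] = 2×max(6,9) = 2×9 = 18
P[9] = 3×max(6,9) = 3×9 = 27
P[10] = 2×max(8,18) = 2×18 = 36
P[11] = 2×max(9,27) = 2×27 = 54
P[12] = 3×max(9,27) = 3×27 = 81
P[13] = 2×max(11,54) = 2×54 = 108
P[14] = 2×max(12,81) = 2×81 = 162
One optimal split: 3 + 3 + 3 + 3 + 2; product 3×3×3×3×2 = 162.

162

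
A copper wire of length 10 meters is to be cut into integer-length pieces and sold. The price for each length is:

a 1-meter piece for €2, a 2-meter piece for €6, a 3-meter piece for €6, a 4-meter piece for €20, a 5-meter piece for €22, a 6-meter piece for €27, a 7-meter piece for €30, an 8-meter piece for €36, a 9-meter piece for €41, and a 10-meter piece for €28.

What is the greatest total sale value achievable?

47

Build best[k] bottom-up: best[k] = max over allowed piece i of (p[i] + best[k−i]).
best[1] = 2
best[2] = max(2+2, 6+0) = 6
best[3] = max(2+6, 6+2, 6+0) = 8
best[4] = max(2+8, 6+6, 6+2, 20+0) = 20
best[5] = max(2+20, 6+8, 6+6, 20+2, 22+0) = 22
best[6] = max(2+22, 6+20, 6+8, 20+6, 22+2, 27+0) = 27
best[7] = max(2+27, 6+22, 6+20, …, 27+2, 30+0) = 30
best[8] = max(2+30, 6+27, 6+22, …, 30+2, 36+0) = 40
best[9] = max(2+40, 6+30, 6+27, …, 36+2, 41+0) = 42
best[10] = max(2+42, 6+40, 6+30, …, 41+2, 28+0) = 47
One optimal cutting: 6 + 4 → €27 + €20 = €47.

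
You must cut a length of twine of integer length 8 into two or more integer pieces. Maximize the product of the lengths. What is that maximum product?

Define m[k] = max over 1≤i<k of i · max(k−i, m[k−i]); the inner max lets the remainder stay uncut if that's better.
Small cases: m[2]=1.
m[3] = 1*max(2,1) = 1*2 = 2
m[4] = 2*max(2,1) = 2*2 = 4
m[5] = 2*max(3,2) = 2*3 = 6
m[6] = 3*max(3,2) = 3*3 = 9
m[7] = 2*max(5,6) = 2*6 = 12
m[8] = 2*max(6,9) = 2*9 = 18
One optimal split: 3 + 3 + 2; product 3*3*2 = 18.

18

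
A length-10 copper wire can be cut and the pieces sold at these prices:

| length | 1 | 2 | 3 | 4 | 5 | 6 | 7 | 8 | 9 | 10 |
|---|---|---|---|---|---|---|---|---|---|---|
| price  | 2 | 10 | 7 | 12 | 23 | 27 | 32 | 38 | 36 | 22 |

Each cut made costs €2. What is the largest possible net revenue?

46

Let net[k] be the best obtainable value from length k. For each k, try every first piece i and keep the best of price[i] + net[k−i] minus the 2 cut fee when i<k.
net[1] = 2
net[2] = 10
net[3] = 10  (first piece 1, then net[2]=10)
net[4] = 18  (first piece 2, then net[2]=10)
net[5] = 23
net[6] = 27
net[7] = 32
net[8] = 38
net[9] = 40  (first piece 2, then net[7]=32)
net[10] = 46  (first piece 2, then net[8]=38)
One optimal plan: pieces 8 + 2 (1 cut) → €48 − €2 = €46.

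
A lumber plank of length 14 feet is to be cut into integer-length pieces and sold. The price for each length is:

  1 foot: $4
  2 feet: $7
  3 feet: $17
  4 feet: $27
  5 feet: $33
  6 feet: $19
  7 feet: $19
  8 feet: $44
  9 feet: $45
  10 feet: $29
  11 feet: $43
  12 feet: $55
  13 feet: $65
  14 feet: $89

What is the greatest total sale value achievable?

93

Consider every possible first cut. R[k] is the best of p[i]+R[k−i] over all sellable i≤k.
R[1] = 4
R[2] = max(4+4, 7+0) = 8
R[3] = max(4+8, 7+4, 17+0) = 17
R[4] = max(4+17, 7+8, 17+4, 27+0) = 27
R[5] = max(4+27, 7+17, 17+8, 27+4, 33+0) = 33
R[6] = max(4+33, 7+27, 17+17, 27+8, 33+4, 19+0) = 37
R[7] = max(4+37, 7+33, 17+27, …, 19+4, 19+0) = 44
R[8] = max(4+44, 7+37, 17+33, …, 19+4, 44+0) = 54
R[9] = max(4+54, 7+44, 17+37, …, 44+4, 45+0) = 60
R[10] = max(4+60, 7+54, 17+44, …, 45+4, 29+0) = 66
R[11] = max(4+66, 7+60, 17+54, …, 29+4, 43+0) = 71
R[12] = max(4+71, 7+66, 17+60, …, 43+4, 55+0) = 81
R[13] = max(4+81, 7+71, 17+66, …, 55+4, 65+0) = 87
R[14] = max(4+87, 7+81, 17+71, …, 65+4, 89+0) = 93
One optimal cutting: 5 + 5 + 4 → $33 + $33 + $27 = $93.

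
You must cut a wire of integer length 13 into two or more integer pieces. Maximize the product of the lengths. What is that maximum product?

108

Fill m[k] for k=2..13: at each k try every first piece i and multiply by the better of (k−i) uncut or m[k−i].
m[2] = 1·max(1,0) = 1·1 = 1
m[3] = 1·max(2,1) = 1·2 = 2
m[4] = 2·max(2,1) = 2·2 = 4
m[5] = 2·max(3,2) = 2·3 = 6
m[6] = 3·max(3,2) = 3·3 = 9
m[7] = 2·max(5,6) = 2·6 = 12
m[8] = 2·max(6,9) = 2·9 = 18
m[9] = 3·max(6,9) = 3·9 = 27
m[10] = 2·max(8,18) = 2·18 = 36
m[11] = 2·max(9,27) = 2·27 = 54
m[12] = 3·max(9,27) = 3·27 = 81
m[13] = 2·max(11,54) = 2·54 = 108
One optimal split: 3 + 3 + 3 + 2 + 2; product 3·3·3·2·2 = 108.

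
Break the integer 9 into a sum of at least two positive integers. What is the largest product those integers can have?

27

Define prod[k] = max over 1≤i<k of i · max(k−i, prod[k−i]); the inner max lets the remainder stay uncut if that's better.
prod[2] = 1×max(1,0) = 1×1 = 1
prod[3] = max(1×2, 2×1) = 2
prod[4] = max(1×3, 2×2, 3×1) = 4
prod[5] = max(1×4, 2×3, 3×2, 4×1) = 6
prod[6] = max(1×6, 2×4, 3×3, 4×2, 5×1) = 9
prod[7] = max(1×9, 2×6, 3×4, 4×3, 5×2, 6×1) = 12
prod[8] = max(1×12, 2×9, 3×6, …, 6×2, 7×1) = 18
prod[9] = max(1×18, 2×12, 3×9, …, 7×2, 8×1) = 27
One optimal split: 3 + 3 + 3; product 3×3×3 = 27.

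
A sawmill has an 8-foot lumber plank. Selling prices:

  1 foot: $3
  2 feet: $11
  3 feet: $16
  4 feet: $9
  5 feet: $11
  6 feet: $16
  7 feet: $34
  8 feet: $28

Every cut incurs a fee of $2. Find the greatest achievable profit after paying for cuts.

39

Build net[k] bottom-up: net[k] = max over allowed piece i of (p[i] + net[k−i]) − 2 per cut.
net[1] = 3
net[2] = max(3+3-2, 11+0) = 11
net[3] = max(3+11-2, 11+3-2, 16+0) = 16
net[4] = max(3+16-2, 11+11-2, 16+3-2, 9+0) = 20
net[5] = max(3+20-2, 11+16-2, 16+11-2, 9+3-2, 11+0) = 25
net[6] = max(3+25-2, 11+20-2, 16+16-2, 9+11-2, 11+3-2, 16+0) = 30
net[7] = max(3+30-2, 11+25-2, 16+20-2, …, 16+3-2, 34+0) = 34
net[8] = max(3+34-2, 11+30-2, 16+25-2, …, 34+3-2, 28+0) = 39
One optimal plan: pieces 3 + 3 + 2 (2 cuts) → $43 − $4 = $39.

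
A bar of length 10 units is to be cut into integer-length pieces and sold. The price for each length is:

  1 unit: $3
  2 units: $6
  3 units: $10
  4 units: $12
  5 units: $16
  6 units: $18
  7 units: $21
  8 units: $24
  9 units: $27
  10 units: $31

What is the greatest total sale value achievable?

33

Let best[k] be the best obtainable value from length k. For each k, try every first piece i and keep the best of price[i] + best[k−i].
best[1] = 3
best[2] = max(3+3, 6+0) = 6
best[3] = max(3+6, 6+3, 10+0) = 10
best[4] = max(3+10, 6+6, 10+3, 12+0) = 13
best[5] = max(3+13, 6+10, 10+6, 12+3, 16+0) = 16
best[6] = max(3+16, 6+13, 10+10, 12+6, 16+3, 18+0) = 20
best[7] = max(3+20, 6+16, 10+13, …, 18+3, 21+0) = 23
best[8] = max(3+23, 6+20, 10+16, …, 21+3, 24+0) = 26
best[9] = max(3+26, 6+23, 10+20, …, 24+3, 27+0) = 30
best[10] = max(3+30, 6+26, 10+23, …, 27+3, 31+0) = 33
One optimal cutting: 3 + 3 + 3 + 1 → $10 + $10 + $10 + $3 = $33.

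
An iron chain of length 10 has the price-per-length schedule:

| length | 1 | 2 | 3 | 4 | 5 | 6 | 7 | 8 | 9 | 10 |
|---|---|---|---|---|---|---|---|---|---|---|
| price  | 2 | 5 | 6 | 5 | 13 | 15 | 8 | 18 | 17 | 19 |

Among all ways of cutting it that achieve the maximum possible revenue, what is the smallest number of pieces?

Consider every possible first cut. r[k] is the best of p[i]+r[k−i] over all sellable i≤k.
r[1] = 2
r[2] = 5
r[3] = 7  (first piece 1, then r[2]=5)
r[4] = 10  (first piece 2, then r[2]=5)
r[5] = 13
r[6] = 15  (first piece 1, then r[5]=13)
r[7] = 18  (first piece 2, then r[5]=13)
r[8] = 20  (first piece 1, then r[7]=18)
r[9] = 23  (first piece 2, then r[7]=18)
r[10] = 26  (first piece 5, then r[5]=13)
Maximum revenue is $26.
Now minimize piece count subject to staying optimal: for each k, pieces[k] = 1 + min over i with p[i]+r[k−i]=r[k] of pieces[k−i].
pieces[7] = 2
pieces[8] = 2
pieces[9] = 3
pieces[10] = 2

2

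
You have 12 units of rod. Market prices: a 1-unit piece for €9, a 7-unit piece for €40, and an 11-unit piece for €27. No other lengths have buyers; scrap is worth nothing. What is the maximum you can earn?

Consider every possible first cut. f[k] is the best of p[i]+f[k−i] over all sellable i≤k.
f[1] = 9
f[2] = 18  (first piece 1, then f[1]=9)
f[3] = 27  (first piece 1, then f[2]=18)
f[4] = 36  (first piece 1, then f[3]=27)
f[5] = 45  (first piece 1, then f[4]=36)
f[6] = 54  (first piece 1, then f[5]=45)
f[7] = max(9+54, 40+0) = 63
f[8] = max(9+63, 40+9) = 72
f[9] = max(9+72, 40+18) = 81
f[10] = max(9+81, 40+27) = 90
f[11] = max(9+90, 40+36, 27+0) = 99
f[12] = max(9+99, 40+45, 27+9) = 108
One optimal cutting: 1 + 1 + 1 + 1 + 1 + 1 + 1 + 1 + 1 + 1 + 1 + 1 → €108.

108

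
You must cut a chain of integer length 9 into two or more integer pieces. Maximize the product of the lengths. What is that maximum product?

Fill P[k] for k=2..9: at each k try every first piece i and multiply by the better of (k−i) uncut or P[k−i].
P[2] = 1*max(1,0) = 1*1 = 1
P[3] = max(1*2, 2*1) = 2
P[4] = max(1*3, 2*2, 3*1) = 4
P[5] = max(1*4, 2*3, 3*2, 4*1) = 6
P[6] = max(1*6, 2*4, 3*3, 4*2, 5*1) = 9
P[7] = max(1*9, 2*6, 3*4, 4*3, 5*2, 6*1) = 12
P[8] = max(1*12, 2*9, 3*6, …, 6*2, 7*1) = 18
P[9] = max(1*18, 2*12, 3*9, …, 7*2, 8*1) = 27
One optimal split: 3 + 3 + 3; product 3*3*3 = 27.

27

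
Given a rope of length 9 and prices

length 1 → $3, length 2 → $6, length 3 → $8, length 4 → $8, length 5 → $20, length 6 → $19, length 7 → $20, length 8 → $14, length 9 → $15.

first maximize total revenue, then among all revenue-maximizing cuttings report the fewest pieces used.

Build r[k] bottom-up: r[k] = max over allowed piece i of (p[i] + r[k−i]).
r[1] = 3
r[2] = 6  (first piece 1, then r[1]=3)
r[3] = 9  (first piece 1, then r[2]=6)
r[4] = 12  (first piece 1, then r[3]=9)
r[5] = 20
r[6] = 23  (first piece 1, then r[5]=20)
r[7] = 26  (first piece 1, then r[6]=23)
r[8] = 29  (first piece 1, then r[7]=26)
r[9] = 32  (first piece 1, then r[8]=29)
Maximum revenue is $32.
Now minimize piece count subject to staying optimal: for each k, pieces[k] = 1 + min over i with p[i]+r[k−i]=r[k] of pieces[k−i].
pieces[6] = 2
pieces[7] = 2
pieces[8] = 3
pieces[9] = 3

3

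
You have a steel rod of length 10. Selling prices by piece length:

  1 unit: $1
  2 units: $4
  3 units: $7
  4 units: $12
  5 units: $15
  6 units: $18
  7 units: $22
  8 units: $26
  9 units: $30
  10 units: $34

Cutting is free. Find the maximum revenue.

34

Let v[k] be the best obtainable value from length k. For each k, try every first piece i and keep the best of price[i] + v[k−i].
v[1] = 1
v[2] = max(1+1, 4+0) = 4
v[3] = max(1+4, 4+1, 7+0) = 7
v[4] = max(1+7, 4+4, 7+1, 12+0) = 12
v[5] = max(1+12, 4+7, 7+4, 12+1, 15+0) = 15
v[6] = max(1+15, 4+12, 7+7, 12+4, 15+1, 18+0) = 18
v[7] = max(1+18, 4+15, 7+12, …, 18+1, 22+0) = 22
v[8] = max(1+22, 4+18, 7+15, …, 22+1, 26+0) = 26
v[9] = max(1+26, 4+22, 7+18, …, 26+1, 30+0) = 30
v[10] = max(1+30, 4+26, 7+22, …, 30+1, 34+0) = 34
Best is to sell the whole 10-unit piece uncut for $34.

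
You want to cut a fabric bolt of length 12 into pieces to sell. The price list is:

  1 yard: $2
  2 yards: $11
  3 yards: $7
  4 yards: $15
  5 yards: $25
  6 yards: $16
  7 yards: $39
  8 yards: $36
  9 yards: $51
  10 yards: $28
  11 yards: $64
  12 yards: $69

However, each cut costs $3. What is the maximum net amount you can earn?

69

Consider every possible first cut. net[k] is the best of p[i]+net[k−i] over all sellable i≤k, charging 3 whenever i<k.
net[1] = 2
net[2] = 11
net[3] = 10  (first piece 1, then net[2]=11)
net[4] = 19  (first piece 2, then net[2]=11)
net[5] = 25
net[6] = 27  (first piece 2, then net[4]=19)
net[7] = 39
net[8] = 38  (first piece 1, then net[7]=39)
net[9] = 51
net[10] = 50  (first piece 1, then net[9]=51)
net[11] = 64
net[12] = 69
Best is to make no cuts and sell whole for $69.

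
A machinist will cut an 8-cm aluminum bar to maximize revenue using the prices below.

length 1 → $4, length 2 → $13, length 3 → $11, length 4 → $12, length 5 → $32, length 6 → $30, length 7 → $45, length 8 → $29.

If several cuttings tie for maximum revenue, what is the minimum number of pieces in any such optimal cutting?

Let r[k] be the best obtainable value from length k. For each k, try every first piece i and keep the best of price[i] + r[k−i].
r[1] = 4
r[2] = 13
r[3] = 17  (first piece 1, then r[2]=13)
r[4] = 26  (first piece 2, then r[2]=13)
r[5] = 32
r[6] = 39  (first piece 2, then r[4]=26)
r[7] = 45  (first piece 2, then r[5]=32)
r[8] = 52  (first piece 2, then r[6]=39)
Maximum revenue is $52.
Now minimize piece count subject to staying optimal: for each k, pieces[k] = 1 + min over i with p[i]+r[k−i]=r[k] of pieces[k−i].
pieces[5] = 1
pieces[6] = 3
pieces[7] = 1
pieces[8] = 4

4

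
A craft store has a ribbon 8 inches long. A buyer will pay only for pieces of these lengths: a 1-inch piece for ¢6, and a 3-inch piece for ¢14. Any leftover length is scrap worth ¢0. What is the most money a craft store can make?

Consider every possible first cut. r[k] is the best of p[i]+r[k−i] over all sellable i≤k.
r[1] = 6
r[2] = 12  (first piece 1, then r[1]=6)
r[3] = max(6+12, 14+0) = 18
r[4] = max(6+18, 14+6) = 24
r[5] = max(6+24, 14+12) = 30
r[6] = max(6+30, 14+18) = 36
r[7] = max(6+36, 14+24) = 42
r[8] = max(6+42, 14+30) = 48
One optimal cutting: 1 + 1 + 1 + 1 + 1 + 1 + 1 + 1 → ¢48.

48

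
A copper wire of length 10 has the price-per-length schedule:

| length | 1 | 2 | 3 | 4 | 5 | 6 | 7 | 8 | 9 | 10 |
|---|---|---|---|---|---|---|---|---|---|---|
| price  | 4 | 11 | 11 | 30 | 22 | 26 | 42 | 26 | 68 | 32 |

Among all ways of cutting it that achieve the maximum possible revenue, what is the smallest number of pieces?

2

Let r[k] be the best obtainable value from length k. For each k, try every first piece i and keep the best of price[i] + r[k−i].
r[1] = 4
r[2] = max(4+4, 11+0) = 11
r[3] = max(4+11, 11+4, 11+0) = 15
r[4] = max(4+15, 11+11, 11+4, 30+0) = 30
r[5] = max(4+30, 11+15, 11+11, 30+4, 22+0) = 34
r[6] = max(4+34, 11+30, 11+15, 30+11, 22+4, 26+0) = 41
r[7] = max(4+41, 11+34, 11+30, …, 26+4, 42+0) = 45
r[8] = max(4+45, 11+41, 11+34, …, 42+4, 26+0) = 60
r[9] = max(4+60, 11+45, 11+41, …, 26+4, 68+0) = 68
r[10] = max(4+68, 11+60, 11+45, …, 68+4, 32+0) = 72
Maximum revenue is €72.
Now minimize piece count subject to staying optimal: for each k, pieces[k] = 1 + min over i with p[i]+r[k−i]=r[k] of pieces[k−i].
pieces[7] = 3
pieces[8] = 2
pieces[9] = 1
pieces[10] = 2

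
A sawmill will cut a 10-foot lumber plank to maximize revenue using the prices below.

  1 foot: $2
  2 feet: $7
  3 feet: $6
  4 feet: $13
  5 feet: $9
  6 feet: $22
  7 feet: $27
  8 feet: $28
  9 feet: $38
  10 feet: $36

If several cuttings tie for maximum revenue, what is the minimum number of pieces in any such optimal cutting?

Consider every possible first cut. r[k] is the best of p[i]+r[k−i] over all sellable i≤k.
r[1] = 2
r[2] = max(2+2, 7+0) = 7
r[3] = max(2+7, 7+2, 6+0) = 9
r[4] = max(2+9, 7+7, 6+2, 13+0) = 14
r[5] = max(2+14, 7+9, 6+7, 13+2, 9+0) = 16
r[6] = max(2+16, 7+14, 6+9, 13+7, 9+2, 22+0) = 22
r[7] = max(2+22, 7+16, 6+14, …, 22+2, 27+0) = 27
r[8] = max(2+27, 7+22, 6+16, …, 27+2, 28+0) = 29
r[9] = max(2+29, 7+27, 6+22, …, 28+2, 38+0) = 38
r[10] = max(2+38, 7+29, 6+27, …, 38+2, 36+0) = 40
Maximum revenue is $40.
Now minimize piece count subject to staying optimal: for each k, pieces[k] = 1 + min over i with p[i]+r[k−i]=r[k] of pieces[k−i].
pieces[7] = 1
pieces[8] = 2
pieces[9] = 1
pieces[10] = 2

2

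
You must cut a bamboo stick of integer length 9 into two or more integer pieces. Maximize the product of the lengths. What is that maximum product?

Let m[k] be the best product for length k (with at least one cut). For each first piece i, the rest contributes max(k−i, m[k−i]).
m[2] = 1*max(1,0) = 1*1 = 1
m[3] = 1*max(2,1) = 1*2 = 2
m[4] = 2*max(2,1) = 2*2 = 4
m[5] = 2*max(3,2) = 2*3 = 6
m[6] = 3*max(3,2) = 3*3 = 9
m[7] = 2*max(5,6) = 2*6 = 12
m[8] = 2*max(6,9) = 2*9 = 18
m[9] = 3*max(6,9) = 3*9 = 27
One optimal split: 3 + 3 + 3; product 3*3*3 = 27.

27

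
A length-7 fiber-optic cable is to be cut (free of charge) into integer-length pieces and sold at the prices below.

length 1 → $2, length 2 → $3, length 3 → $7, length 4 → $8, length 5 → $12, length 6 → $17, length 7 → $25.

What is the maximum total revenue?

25

Let R[k] be the best obtainable value from length k. For each k, try every first piece i and keep the best of price[i] + R[k−i].
R[1] = 2
R[2] = 4  (first piece 1, then R[1]=2)
R[3] = 7
R[4] = 9  (first piece 1, then R[3]=7)
R[5] = 12
R[6] = 17
R[7] = 25
Best is to sell the whole 7-meter piece uncut for $25.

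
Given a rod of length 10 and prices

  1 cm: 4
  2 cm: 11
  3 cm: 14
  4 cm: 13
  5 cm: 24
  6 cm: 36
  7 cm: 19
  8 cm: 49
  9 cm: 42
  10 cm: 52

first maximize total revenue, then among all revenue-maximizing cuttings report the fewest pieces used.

Let r[k] be the best obtainable value from length k. For each k, try every first piece i and keep the best of price[i] + r[k−i].
r[1] = 4
r[2] = max(4+4, 11+0) = 11
r[3] = max(4+11, 11+4, 14+0) = 15
r[4] = max(4+15, 11+11, 14+4, 13+0) = 22
r[5] = max(4+22, 11+15, 14+11, 13+4, 24+0) = 26
r[6] = max(4+26, 11+22, 14+15, 13+11, 24+4, 36+0) = 36
r[7] = max(4+36, 11+26, 14+22, …, 36+4, 19+0) = 40
r[8] = max(4+40, 11+36, 14+26, …, 19+4, 49+0) = 49
r[9] = max(4+49, 11+40, 14+36, …, 49+4, 42+0) = 53
r[10] = max(4+53, 11+49, 14+40, …, 42+4, 52+0) = 60
Maximum revenue is 60.
Now minimize piece count subject to staying optimal: for each k, pieces[k] = 1 + min over i with p[i]+r[k−i]=r[k] of pieces[k−i].
pieces[7] = 2
pieces[8] = 1
pieces[9] = 2
pieces[10] = 2

2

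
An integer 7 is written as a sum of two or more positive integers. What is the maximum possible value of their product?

Fill prod[k] for k=2..7: at each k try every first piece i and multiply by the better of (k−i) uncut or prod[k−i].
prod[2] = 1*max(1,0) = 1*1 = 1
prod[3] = 1*max(2,1) = 1*2 = 2
prod[4] = 2*max(2,1) = 2*2 = 4
prod[5] = 2*max(3,2) = 2*3 = 6
prod[6] = 3*max(3,2) = 3*3 = 9
prod[7] = 2*max(5,6) = 2*6 = 12
One optimal split: 3 + 2 + 2; product 3*2*2 = 12.

12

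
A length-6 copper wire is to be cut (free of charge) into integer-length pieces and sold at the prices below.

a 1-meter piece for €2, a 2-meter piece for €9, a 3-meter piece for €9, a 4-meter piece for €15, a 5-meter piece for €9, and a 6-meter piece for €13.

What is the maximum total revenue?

Let best[k] be the best obtainable value from length k. For each k, try every first piece i and keep the best of price[i] + best[k−i].
best[1] = 2
best[2] = 9
best[3] = 11  (first piece 1, then best[2]=9)
best[4] = 18  (first piece 2, then best[2]=9)
best[5] = 20  (first piece 1, then best[4]=18)
best[6] = 27  (first piece 2, then best[4]=18)
One optimal cutting: 2 + 2 + 2 → €9 + €9 + €9 = €27.

27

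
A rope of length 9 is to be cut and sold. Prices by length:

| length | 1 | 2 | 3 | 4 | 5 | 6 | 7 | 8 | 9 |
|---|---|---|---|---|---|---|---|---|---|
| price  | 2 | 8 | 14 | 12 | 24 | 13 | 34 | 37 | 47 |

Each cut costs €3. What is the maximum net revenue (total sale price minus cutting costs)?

Consider every possible first cut. v[k] is the best of p[i]+v[k−i] over all sellable i≤k, charging 3 whenever i<k.
v[1] = 2
v[2] = 8
v[3] = 14
v[4] = 13  (first piece 1, then v[3]=14)
v[5] = 24
v[6] = 25  (first piece 3, then v[3]=14)
v[7] = 34
v[8] = 37
v[9] = 47
Best is to make no cuts and sell whole for €47.

47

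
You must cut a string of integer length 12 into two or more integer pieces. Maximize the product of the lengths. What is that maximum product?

81

Let P[k] be the best product for length k (with at least one cut). For each first piece i, the rest contributes max(k−i, P[k−i]).
P[2] = 1*max(1,0) = 1*1 = 1
P[3] = 1*max(2,1) = 1*2 = 2
P[4] = 2*max(2,1) = 2*2 = 4
P[5] = 2*max(3,2) = 2*3 = 6
P[6] = 3*max(3,2) = 3*3 = 9
P[7] = 2*max(5,6) = 2*6 = 12
P[8] = 2*max(6,9) = 2*9 = 18
P[9] = 3*max(6,9) = 3*9 = 27
P[10] = 2*max(8,18) = 2*18 = 36
P[11] = 2*max(9,27) = 2*27 = 54
P[12] = 3*max(9,27) = 3*27 = 81
One optimal split: 3 + 3 + 3 + 3; product 3*3*3*3 = 81.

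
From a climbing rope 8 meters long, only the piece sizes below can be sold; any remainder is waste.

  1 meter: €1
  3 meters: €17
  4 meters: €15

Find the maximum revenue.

Build r[k] bottom-up: r[k] = max over allowed piece i of (p[i] + r[k−i]).
r[1] = 1
r[2] = 2  (first piece 1, then r[1]=1)
r[3] = max(1+2, 17+0) = 17
r[4] = max(1+17, 17+1, 15+0) = 18
r[5] = max(1+18, 17+2, 15+1) = 19
r[6] = max(1+19, 17+17, 15+2) = 34
r[7] = max(1+34, 17+18, 15+17) = 35
r[8] = max(1+35, 17+19, 15+18) = 36
One optimal cutting: 3 + 3 + 1 + 1 → €36.

36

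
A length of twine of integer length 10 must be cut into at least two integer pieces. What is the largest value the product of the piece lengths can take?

36

Fill prod[k] for k=2..10: at each k try every first piece i and multiply by the better of (k−i) uncut or prod[k−i].
prod[2] = 1*max(1,0) = 1*1 = 1
prod[3] = 1*max(2,1) = 1*2 = 2
prod[4] = 2*max(2,1) = 2*2 = 4
prod[5] = 2*max(3,2) = 2*3 = 6
prod[6] = 3*max(3,2) = 3*3 = 9
prod[7] = 2*max(5,6) = 2*6 = 12
prod[8] = 2*max(6,9) = 2*9 = 18
prod[9] = 3*max(6,9) = 3*9 = 27
prod[10] = 2*max(8,18) = 2*18 = 36
One optimal split: 3 + 3 + 2 + 2; product 3*3*2*2 = 36.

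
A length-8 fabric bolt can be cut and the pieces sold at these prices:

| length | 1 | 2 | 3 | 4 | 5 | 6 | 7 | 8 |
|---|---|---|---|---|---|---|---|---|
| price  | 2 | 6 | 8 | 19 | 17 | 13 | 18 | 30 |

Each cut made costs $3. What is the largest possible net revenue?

35

Let r[k] be the best obtainable value from length k. For each k, try every first piece i and keep the best of price[i] + r[k−i] minus the 3 cut fee when i<k.
r[1] = 2
r[2] = 6
r[3] = 8
r[4] = 19
r[5] = 18  (first piece 1, then r[4]=19)
r[6] = 22  (first piece 2, then r[4]=19)
r[7] = 24  (first piece 3, then r[4]=19)
r[8] = 35  (first piece 4, then r[4]=19)
One optimal plan: pieces 4 + 4 (1 cut) → $38 − $3 = $35.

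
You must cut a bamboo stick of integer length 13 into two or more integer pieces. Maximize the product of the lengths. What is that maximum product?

Let g[k] be the best product for length k (with at least one cut). For each first piece i, the rest contributes max(k−i, g[k−i]).
g[2] = 1×max(1,0) = 1×1 = 1
g[3] = 1×max(2,1) = 1×2 = 2
g[4] = 2×max(2,1) = 2×2 = 4
g[5] = 2×max(3,2) = 2×3 = 6
g[6] = 3×max(3,2) = 3×3 = 9
g[7] = 2×max(5,6) = 2×6 = 12
g[8] = 2×max(6,9) = 2×9 = 18
g[9] = 3×max(6,9) = 3×9 = 27
g[10] = 2×max(8,18) = 2×18 = 36
g[11] = 2×max(9,27) = 2×27 = 54
g[12] = 3×max(9,27) = 3×27 = 81
g[13] = 2×max(11,54) = 2×54 = 108
One optimal split: 3 + 3 + 3 + 2 + 2; product 3×3×3×2×2 = 108.

108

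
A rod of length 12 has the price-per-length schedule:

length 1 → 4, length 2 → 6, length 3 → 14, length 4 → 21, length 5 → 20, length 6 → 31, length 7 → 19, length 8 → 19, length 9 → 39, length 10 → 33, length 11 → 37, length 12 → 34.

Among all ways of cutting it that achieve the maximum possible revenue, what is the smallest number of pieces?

3

Let r[k] be the best obtainable value from length k. For each k, try every first piece i and keep the best of price[i] + r[k−i].
r[1] = 4
r[2] = max(4+4, 6+0) = 8
r[3] = max(4+8, 6+4, 14+0) = 14
r[4] = max(4+14, 6+8, 14+4, 21+0) = 21
r[5] = max(4+21, 6+14, 14+8, 21+4, 20+0) = 25
r[6] = max(4+25, 6+21, 14+14, 21+8, 20+4, 31+0) = 31
r[7] = max(4+31, 6+25, 14+21, …, 31+4, 19+0) = 35
r[8] = max(4+35, 6+31, 14+25, …, 19+4, 19+0) = 42
r[9] = max(4+42, 6+35, 14+31, …, 19+4, 39+0) = 46
r[10] = max(4+46, 6+42, 14+35, …, 39+4, 33+0) = 52
r[11] = max(4+52, 6+46, 14+42, …, 33+4, 37+0) = 56
r[12] = max(4+56, 6+52, 14+46, …, 37+4, 34+0) = 63
Maximum revenue is 63.
Now minimize piece count subject to staying optimal: for each k, pieces[k] = 1 + min over i with p[i]+r[k−i]=r[k] of pieces[k−i].
pieces[9] = 3
pieces[10] = 2
pieces[11] = 3
pieces[12] = 3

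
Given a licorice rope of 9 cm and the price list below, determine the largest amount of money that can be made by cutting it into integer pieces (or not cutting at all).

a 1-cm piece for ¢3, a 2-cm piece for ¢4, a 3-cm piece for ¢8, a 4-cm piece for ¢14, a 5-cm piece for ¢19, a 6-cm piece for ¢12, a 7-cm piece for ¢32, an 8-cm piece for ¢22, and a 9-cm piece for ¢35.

Let R[k] be the best obtainable value from length k. For each k, try every first piece i and keep the best of price[i] + R[k−i].
R[1] = 3
R[2] = max(3+3, 4+0) = 6
R[3] = max(3+6, 4+3, 8+0) = 9
R[4] = max(3+9, 4+6, 8+3, 14+0) = 14
R[5] = max(3+14, 4+9, 8+6, 14+3, 19+0) = 19
R[6] = max(3+19, 4+14, 8+9, 14+6, 19+3, 12+0) = 22
R[7] = max(3+22, 4+19, 8+14, …, 12+3, 32+0) = 32
R[8] = max(3+32, 4+22, 8+19, …, 32+3, 22+0) = 35
R[9] = max(3+35, 4+32, 8+22, …, 22+3, 35+0) = 38
One optimal cutting: 7 + 1 + 1 → ¢32 + ¢3 + ¢3 = ¢38.

38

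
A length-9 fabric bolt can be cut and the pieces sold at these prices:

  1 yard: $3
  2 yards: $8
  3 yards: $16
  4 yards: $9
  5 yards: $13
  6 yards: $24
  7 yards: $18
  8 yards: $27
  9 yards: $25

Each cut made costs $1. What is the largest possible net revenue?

46

Consider every possible first cut. net[k] is the best of p[i]+net[k−i] over all sellable i≤k, charging 1 whenever i<k.
net[1] = 3
net[2] = 8
net[3] = 16
net[4] = 18  (first piece 1, then net[3]=16)
net[5] = 23  (first piece 2, then net[3]=16)
net[6] = 31  (first piece 3, then net[3]=16)
net[7] = 33  (first piece 1, then net[6]=31)
net[8] = 38  (first piece 2, then net[6]=31)
net[9] = 46  (first piece 3, then net[6]=31)
One optimal plan: pieces 3 + 3 + 3 (2 cuts) → $48 − $2 = $46.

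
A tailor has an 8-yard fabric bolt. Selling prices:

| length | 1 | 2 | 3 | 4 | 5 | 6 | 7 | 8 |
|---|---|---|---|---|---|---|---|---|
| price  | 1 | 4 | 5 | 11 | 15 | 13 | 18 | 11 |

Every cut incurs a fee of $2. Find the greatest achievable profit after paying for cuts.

Let v[k] be the best obtainable value from length k. For each k, try every first piece i and keep the best of price[i] + v[k−i] minus the 2 cut fee when i<k.
v[1] = 1
v[2] = max(1+1-2, 4+0) = 4
v[3] = max(1+4-2, 4+1-2, 5+0) = 5
v[4] = max(1+5-2, 4+4-2, 5+1-2, 11+0) = 11
v[5] = max(1+11-2, 4+5-2, 5+4-2, 11+1-2, 15+0) = 15
v[6] = max(1+15-2, 4+11-2, 5+5-2, 11+4-2, 15+1-2, 13+0) = 14
v[7] = max(1+14-2, 4+15-2, 5+11-2, …, 13+1-2, 18+0) = 18
v[8] = max(1+18-2, 4+14-2, 5+15-2, …, 18+1-2, 11+0) = 20
One optimal plan: pieces 4 + 4 (1 cut) → $22 − $2 = $20.

20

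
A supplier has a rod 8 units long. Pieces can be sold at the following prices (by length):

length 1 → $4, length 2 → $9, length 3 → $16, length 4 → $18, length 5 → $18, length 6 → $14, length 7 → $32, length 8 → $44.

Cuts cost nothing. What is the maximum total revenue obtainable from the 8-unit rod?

Build v[k] bottom-up: v[k] = max over allowed piece i of (p[i] + v[k−i]).
v[1] = 4
v[2] = max(4+4, 9+0) = 9
v[3] = max(4+9, 9+4, 16+0) = 16
v[4] = max(4+16, 9+9, 16+4, 18+0) = 20
v[5] = max(4+20, 9+16, 16+9, 18+4, 18+0) = 25
v[6] = max(4+25, 9+20, 16+16, 18+9, 18+4, 14+0) = 32
v[7] = max(4+32, 9+25, 16+20, …, 14+4, 32+0) = 36
v[8] = max(4+36, 9+32, 16+25, …, 32+4, 44+0) = 44
Best is to sell the whole 8-unit piece uncut for $44.

44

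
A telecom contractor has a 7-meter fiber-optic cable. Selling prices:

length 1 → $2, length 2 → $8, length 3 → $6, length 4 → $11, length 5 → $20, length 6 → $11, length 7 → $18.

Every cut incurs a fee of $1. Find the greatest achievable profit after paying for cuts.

27

Build net[k] bottom-up: net[k] = max over allowed piece i of (p[i] + net[k−i]) − 1 per cut.
net[1] = 2
net[2] = 8
net[3] = 9  (first piece 1, then net[2]=8)
net[4] = 15  (first piece 2, then net[2]=8)
net[5] = 20
net[6] = 22  (first piece 2, then net[4]=15)
net[7] = 27  (first piece 2, then net[5]=20)
One optimal plan: pieces 5 + 2 (1 cut) → $28 − $1 = $27.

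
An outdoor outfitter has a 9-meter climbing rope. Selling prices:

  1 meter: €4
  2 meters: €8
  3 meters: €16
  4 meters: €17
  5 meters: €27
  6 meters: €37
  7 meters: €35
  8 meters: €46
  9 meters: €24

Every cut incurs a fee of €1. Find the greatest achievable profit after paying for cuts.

52

Build r[k] bottom-up: r[k] = max over allowed piece i of (p[i] + r[k−i]) − 1 per cut.
r[1] = 4
r[2] = max(4+4-1, 8+0) = 8
r[3] = max(4+8-1, 8+4-1, 16+0) = 16
r[4] = max(4+16-1, 8+8-1, 16+4-1, 17+0) = 19
r[5] = max(4+19-1, 8+16-1, 16+8-1, 17+4-1, 27+0) = 27
r[6] = max(4+27-1, 8+19-1, 16+16-1, 17+8-1, 27+4-1, 37+0) = 37
r[7] = max(4+37-1, 8+27-1, 16+19-1, …, 37+4-1, 35+0) = 40
r[8] = max(4+40-1, 8+37-1, 16+27-1, …, 35+4-1, 46+0) = 46
r[9] = max(4+46-1, 8+40-1, 16+37-1, …, 46+4-1, 24+0) = 52
One optimal plan: pieces 6 + 3 (1 cut) → €53 − €1 = €52.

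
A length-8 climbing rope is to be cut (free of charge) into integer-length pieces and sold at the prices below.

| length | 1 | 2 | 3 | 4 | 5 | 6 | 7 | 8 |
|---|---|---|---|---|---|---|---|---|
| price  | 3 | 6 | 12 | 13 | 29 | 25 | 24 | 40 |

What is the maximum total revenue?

41

Build R[k] bottom-up: R[k] = max over allowed piece i of (p[i] + R[k−i]).
R[1] = 3
R[2] = 6  (first piece 1, then R[1]=3)
R[3] = 12
R[4] = 15  (first piece 1, then R[3]=12)
R[5] = 29
R[6] = 32  (first piece 1, then R[5]=29)
R[7] = 35  (first piece 1, then R[6]=32)
R[8] = 41  (first piece 3, then R[5]=29)
One optimal cutting: 5 + 3 → €29 + €12 = €41.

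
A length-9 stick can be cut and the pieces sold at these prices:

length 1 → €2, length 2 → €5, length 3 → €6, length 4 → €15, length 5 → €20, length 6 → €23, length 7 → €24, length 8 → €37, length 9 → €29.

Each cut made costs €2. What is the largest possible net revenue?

Consider every possible first cut. v[k] is the best of p[i]+v[k−i] over all sellable i≤k, charging 2 whenever i<k.
v[1] = 2
v[2] = 5
v[3] = 6
v[4] = 15
v[5] = 20
v[6] = 23
v[7] = 24
v[8] = 37
v[9] = 37  (first piece 1, then v[8]=37)
One optimal plan: pieces 8 + 1 (1 cut) → €39 − €2 = €37.

37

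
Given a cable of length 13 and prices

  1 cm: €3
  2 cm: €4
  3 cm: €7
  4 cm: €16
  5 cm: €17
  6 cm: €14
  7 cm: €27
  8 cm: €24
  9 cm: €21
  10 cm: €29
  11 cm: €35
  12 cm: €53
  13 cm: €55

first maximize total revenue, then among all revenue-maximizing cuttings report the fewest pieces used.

2

Let r[k] be the best obtainable value from length k. For each k, try every first piece i and keep the best of price[i] + r[k−i].
r[1] = 3
r[2] = max(3+3, 4+0) = 6
r[3] = max(3+6, 4+3, 7+0) = 9
r[4] = max(3+9, 4+6, 7+3, 16+0) = 16
r[5] = max(3+16, 4+9, 7+6, 16+3, 17+0) = 19
r[6] = max(3+19, 4+16, 7+9, 16+6, 17+3, 14+0) = 22
r[7] = max(3+22, 4+19, 7+16, …, 14+3, 27+0) = 27
r[8] = max(3+27, 4+22, 7+19, …, 27+3, 24+0) = 32
r[9] = max(3+32, 4+27, 7+22, …, 24+3, 21+0) = 35
r[10] = max(3+35, 4+32, 7+27, …, 21+3, 29+0) = 38
r[11] = max(3+38, 4+35, 7+32, …, 29+3, 35+0) = 43
r[12] = max(3+43, 4+38, 7+35, …, 35+3, 53+0) = 53
r[13] = max(3+53, 4+43, 7+38, …, 53+3, 55+0) = 56
Maximum revenue is €56.
Now minimize piece count subject to staying optimal: for each k, pieces[k] = 1 + min over i with p[i]+r[k−i]=r[k] of pieces[k−i].
pieces[10] = 4
pieces[11] = 2
pieces[12] = 1
pieces[13] = 2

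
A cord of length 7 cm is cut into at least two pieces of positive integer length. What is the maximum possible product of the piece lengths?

12

Fill P[k] for k=2..7: at each k try every first piece i and multiply by the better of (k−i) uncut or P[k−i].
P[2] = 1·max(1,0) = 1·1 = 1
P[3] = 1·max(2,1) = 1·2 = 2
P[4] = 2·max(2,1) = 2·2 = 4
P[5] = 2·max(3,2) = 2·3 = 6
P[6] = 3·max(3,2) = 3·3 = 9
P[7] = 2·max(5,6) = 2·6 = 12
One optimal split: 3 + 2 + 2; product 3·2·2 = 12.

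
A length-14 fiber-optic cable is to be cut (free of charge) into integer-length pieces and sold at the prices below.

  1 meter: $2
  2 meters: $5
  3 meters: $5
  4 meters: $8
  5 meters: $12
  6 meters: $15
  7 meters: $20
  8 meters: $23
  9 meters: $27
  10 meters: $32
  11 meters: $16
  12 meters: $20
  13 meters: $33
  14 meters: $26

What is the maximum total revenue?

42

Let best[k] be the best obtainable value from length k. For each k, try every first piece i and keep the best of price[i] + best[k−i].
best[1] = 2
best[2] = 5
best[3] = 7  (first piece 1, then best[2]=5)
best[4] = 10  (first piece 2, then best[2]=5)
best[5] = 12  (first piece 1, then best[4]=10)
best[6] = 15  (first piece 2, then best[4]=10)
best[7] = 20
best[8] = 23
best[9] = 27
best[10] = 32
best[11] = 34  (first piece 1, then best[10]=32)
best[12] = 37  (first piece 2, then best[10]=32)
best[13] = 39  (first piece 1, then best[12]=37)
best[14] = 42  (first piece 2, then best[12]=37)
One optimal cutting: 10 + 2 + 2 → $32 + $5 + $5 = $42.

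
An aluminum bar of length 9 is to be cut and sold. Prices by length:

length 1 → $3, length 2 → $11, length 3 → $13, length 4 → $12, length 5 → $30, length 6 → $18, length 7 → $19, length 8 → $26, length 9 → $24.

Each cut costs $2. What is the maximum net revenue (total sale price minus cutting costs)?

48

Let v[k] be the best obtainable value from length k. For each k, try every first piece i and keep the best of price[i] + v[k−i] minus the 2 cut fee when i<k.
v[1] = 3
v[2] = max(3+3-2, 11+0) = 11
v[3] = max(3+11-2, 11+3-2, 13+0) = 13
v[4] = max(3+13-2, 11+11-2, 13+3-2, 12+0) = 20
v[5] = max(3+20-2, 11+13-2, 13+11-2, 12+3-2, 30+0) = 30
v[6] = max(3+30-2, 11+20-2, 13+13-2, 12+11-2, 30+3-2, 18+0) = 31
v[7] = max(3+31-2, 11+30-2, 13+20-2, …, 18+3-2, 19+0) = 39
v[8] = max(3+39-2, 11+31-2, 13+30-2, …, 19+3-2, 26+0) = 41
v[9] = max(3+41-2, 11+39-2, 13+31-2, …, 26+3-2, 24+0) = 48
One optimal plan: pieces 5 + 2 + 2 (2 cuts) → $52 − $4 = $48.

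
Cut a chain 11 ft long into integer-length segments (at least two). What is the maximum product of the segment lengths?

54

Define prod[k] = max over 1≤i<k of i · max(k−i, prod[k−i]); the inner max lets the remainder stay uncut if that's better.
prod[2] = 1·max(1,0) = 1·1 = 1
prod[3] = max(1·2, 2·1) = 2
prod[4] = max(1·3, 2·2, 3·1) = 4
prod[5] = max(1·4, 2·3, 3·2, 4·1) = 6
prod[6] = max(1·6, 2·4, 3·3, 4·2, 5·1) = 9
prod[7] = max(1·9, 2·6, 3·4, 4·3, 5·2, 6·1) = 12
prod[8] = max(1·12, 2·9, 3·6, …, 6·2, 7·1) = 18
prod[9] = max(1·18, 2·12, 3·9, …, 7·2, 8·1) = 27
prod[10] = max(1·27, 2·18, 3·12, …, 8·2, 9·1) = 36
prod[11] = max(1·36, 2·27, 3·18, …, 9·2, 10·1) = 54
One optimal split: 3 + 3 + 3 + 2; product 3·3·3·2 = 54.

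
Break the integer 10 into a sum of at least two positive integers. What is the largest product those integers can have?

36

Define m[k] = max over 1≤i<k of i · max(k−i, m[k−i]); the inner max lets the remainder stay uncut if that's better.
m[2] = 1·max(1,0) = 1·1 = 1
m[3] = 1·max(2,1) = 1·2 = 2
m[4] = 2·max(2,1) = 2·2 = 4
m[5] = 2·max(3,2) = 2·3 = 6
m[6] = 3·max(3,2) = 3·3 = 9
m[7] = 2·max(5,6) = 2·6 = 12
m[8] = 2·max(6,9) = 2·9 = 18
m[9] = 3·max(6,9) = 3·9 = 27
m[10] = 2·max(8,18) = 2·18 = 36
One optimal split: 3 + 3 + 2 + 2; product 3·3·2·2 = 36.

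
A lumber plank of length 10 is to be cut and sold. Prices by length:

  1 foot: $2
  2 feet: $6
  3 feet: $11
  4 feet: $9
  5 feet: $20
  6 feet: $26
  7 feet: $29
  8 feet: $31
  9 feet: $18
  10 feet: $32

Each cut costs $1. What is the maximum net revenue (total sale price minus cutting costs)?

39

Let r[k] be the best obtainable value from length k. For each k, try every first piece i and keep the best of price[i] + r[k−i] minus the 1 cut fee when i<k.
r[1] = 2
r[2] = 6
r[3] = 11
r[4] = 12  (first piece 1, then r[3]=11)
r[5] = 20
r[6] = 26
r[7] = 29
r[8] = 31  (first piece 2, then r[6]=26)
r[9] = 36  (first piece 3, then r[6]=26)
r[10] = 39  (first piece 3, then r[7]=29)
One optimal plan: pieces 7 + 3 (1 cut) → $40 − $1 = $39.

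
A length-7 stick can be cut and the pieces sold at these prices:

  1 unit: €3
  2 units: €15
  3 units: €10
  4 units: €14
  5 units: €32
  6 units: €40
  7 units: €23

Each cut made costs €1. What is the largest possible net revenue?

Let net[k] be the best obtainable value from length k. For each k, try every first piece i and keep the best of price[i] + net[k−i] minus the 1 cut fee when i<k.
net[1] = 3
net[2] = max(3+3-1, 15+0) = 15
net[3] = max(3+15-1, 15+3-1, 10+0) = 17
net[4] = max(3+17-1, 15+15-1, 10+3-1, 14+0) = 29
net[5] = max(3+29-1, 15+17-1, 10+15-1, 14+3-1, 32+0) = 32
net[6] = max(3+32-1, 15+29-1, 10+17-1, 14+15-1, 32+3-1, 40+0) = 43
net[7] = max(3+43-1, 15+32-1, 10+29-1, …, 40+3-1, 23+0) = 46
One optimal plan: pieces 5 + 2 (1 cut) → €47 − €1 = €46.

46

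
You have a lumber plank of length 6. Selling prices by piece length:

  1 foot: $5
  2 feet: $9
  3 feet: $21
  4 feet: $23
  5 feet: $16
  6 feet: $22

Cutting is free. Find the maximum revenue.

42

Consider every possible first cut. r[k] is the best of p[i]+r[k−i] over all sellable i≤k.
r[1] = 5
r[2] = max(5+5, 9+0) = 10
r[3] = max(5+10, 9+5, 21+0) = 21
r[4] = max(5+21, 9+10, 21+5, 23+0) = 26
r[5] = max(5+26, 9+21, 21+10, 23+5, 16+0) = 31
r[6] = max(5+31, 9+26, 21+21, 23+10, 16+5, 22+0) = 42
One optimal cutting: 3 + 3 → $21 + $21 = $42.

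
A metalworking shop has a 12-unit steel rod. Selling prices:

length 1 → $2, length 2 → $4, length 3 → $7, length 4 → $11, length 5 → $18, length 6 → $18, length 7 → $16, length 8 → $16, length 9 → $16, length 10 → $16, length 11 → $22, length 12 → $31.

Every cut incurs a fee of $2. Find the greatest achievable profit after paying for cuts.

Let v[k] be the best obtainable value from length k. For each k, try every first piece i and keep the best of price[i] + v[k−i] minus the 2 cut fee when i<k.
v[1] = 2
v[2] = 4
v[3] = 7
v[4] = 11
v[5] = 18
v[6] = 18  (first piece 1, then v[5]=18)
v[7] = 20  (first piece 2, then v[5]=18)
v[8] = 23  (first piece 3, then v[5]=18)
v[9] = 27  (first piece 4, then v[5]=18)
v[10] = 34  (first piece 5, then v[5]=18)
v[11] = 34  (first piece 1, then v[10]=34)
v[12] = 36  (first piece 2, then v[10]=34)
One optimal plan: pieces 5 + 5 + 2 (2 cuts) → $40 − $4 = $36.

36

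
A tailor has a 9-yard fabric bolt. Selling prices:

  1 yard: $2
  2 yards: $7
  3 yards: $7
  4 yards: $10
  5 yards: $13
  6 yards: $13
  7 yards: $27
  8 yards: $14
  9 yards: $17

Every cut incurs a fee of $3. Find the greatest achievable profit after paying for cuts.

31

Build v[k] bottom-up: v[k] = max over allowed piece i of (p[i] + v[k−i]) − 3 per cut.
v[1] = 2
v[2] = max(2+2-3, 7+0) = 7
v[3] = max(2+7-3, 7+2-3, 7+0) = 7
v[4] = max(2+7-3, 7+7-3, 7+2-3, 10+0) = 11
v[5] = max(2+11-3, 7+7-3, 7+7-3, 10+2-3, 13+0) = 13
v[6] = max(2+13-3, 7+11-3, 7+7-3, 10+7-3, 13+2-3, 13+0) = 15
v[7] = max(2+15-3, 7+13-3, 7+11-3, …, 13+2-3, 27+0) = 27
v[8] = max(2+27-3, 7+15-3, 7+13-3, …, 27+2-3, 14+0) = 26
v[9] = max(2+26-3, 7+27-3, 7+15-3, …, 14+2-3, 17+0) = 31
One optimal plan: pieces 7 + 2 (1 cut) → $34 − $3 = $31.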